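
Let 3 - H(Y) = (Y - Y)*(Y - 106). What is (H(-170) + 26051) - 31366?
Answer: -5312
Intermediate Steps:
H(Y) = 3 (H(Y) = 3 - (Y - Y)*(Y - 106) = 3 - 0*(-106 + Y) = 3 - 1*0 = 3 + 0 = 3)
(H(-170) + 26051) - 31366 = (3 + 26051) - 31366 = 26054 - 31366 = -5312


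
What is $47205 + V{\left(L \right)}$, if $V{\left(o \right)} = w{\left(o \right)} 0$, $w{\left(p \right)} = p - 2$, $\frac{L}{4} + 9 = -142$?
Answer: $47205$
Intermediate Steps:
$L = -604$ ($L = -36 + 4 \left(-142\right) = -36 - 568 = -604$)
$w{\left(p \right)} = -2 + p$ ($w{\left(p \right)} = p - 2 = -2 + p$)
$V{\left(o \right)} = 0$ ($V{\left(o \right)} = \left(-2 + o\right) 0 = 0$)
$47205 + V{\left(L \right)} = 47205 + 0 = 47205$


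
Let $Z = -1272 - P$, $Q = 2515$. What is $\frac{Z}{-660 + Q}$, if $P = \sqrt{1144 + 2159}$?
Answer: $- \frac{24}{35} - \frac{3 \sqrt{367}}{1855} \approx -0.7167$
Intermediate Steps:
$P = 3 \sqrt{367}$ ($P = \sqrt{3303} = 3 \sqrt{367} \approx 57.472$)
$Z = -1272 - 3 \sqrt{367} \approx -1329.5$
$\frac{Z}{-660 + Q} = \frac{-1272 - 3 \sqrt{367}}{-660 + 2515} = \frac{-1272 - 3 \sqrt{367}}{1855} = \left(-1272 - 3 \sqrt{367}\right) \frac{1}{1855} = - \frac{24}{35} - \frac{3 \sqrt{367}}{1855}$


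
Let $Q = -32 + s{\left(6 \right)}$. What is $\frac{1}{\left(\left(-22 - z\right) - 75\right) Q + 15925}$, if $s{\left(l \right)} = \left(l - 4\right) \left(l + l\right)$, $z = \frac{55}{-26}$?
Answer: $\frac{13}{216893} \approx 5.9937 \cdot 10^{-5}$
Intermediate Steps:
$z = - \frac{55}{26}$ ($z = 55 \left(- \frac{1}{26}\right) = - \frac{55}{26} \approx -2.1154$)
$s{\left(l \right)} = 2 l \left(-4 + l\right)$ ($s{\left(l \right)} = \left(-4 + l\right) 2 l = 2 l \left(-4 + l\right)$)
$Q = -8$ ($Q = -32 + 2 \cdot 6 \left(-4 + 6\right) = -32 + 2 \cdot 6 \cdot 2 = -32 + 24 = -8$)
$\frac{1}{\left(\left(-22 - z\right) - 75\right) Q + 15925} = \frac{1}{\left(\left(-22 - - \frac{55}{26}\right) - 75\right) \left(-8\right) + 15925} = \frac{1}{\left(\left(-22 + \frac{55}{26}\right) - 75\right) \left(-8\right) + 15925} = \frac{1}{\left(- \frac{517}{26} - 75\right) \left(-8\right) + 15925} = \frac{1}{\left(- \frac{2467}{26}\right) \left(-8\right) + 15925} = \frac{1}{\frac{9868}{13} + 15925} = \frac{1}{\frac{216893}{13}} = \frac{13}{216893}$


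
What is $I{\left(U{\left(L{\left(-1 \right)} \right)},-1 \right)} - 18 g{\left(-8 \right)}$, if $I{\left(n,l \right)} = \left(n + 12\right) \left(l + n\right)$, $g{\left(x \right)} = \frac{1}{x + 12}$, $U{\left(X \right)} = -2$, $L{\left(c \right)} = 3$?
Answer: $- \frac{69}{2} \approx -34.5$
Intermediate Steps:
$g{\left(x \right)} = \frac{1}{12 + x}$
$I{\left(n,l \right)} = \left(12 + n\right) \left(l + n\right)$
$I{\left(U{\left(L{\left(-1 \right)} \right)},-1 \right)} - 18 g{\left(-8 \right)} = \left(\left(-2\right)^{2} + 12 \left(-1\right) + 12 \left(-2\right) - -2\right) - \frac{18}{12 - 8} = \left(4 - 12 - 24 + 2\right) - \frac{18}{4} = -30 - \frac{9}{2} = - \frac{69}{2}$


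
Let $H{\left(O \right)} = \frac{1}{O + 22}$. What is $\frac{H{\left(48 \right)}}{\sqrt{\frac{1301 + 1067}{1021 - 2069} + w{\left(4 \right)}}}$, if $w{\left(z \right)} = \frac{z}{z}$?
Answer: $- \frac{i \sqrt{21615}}{11550} \approx - 0.012729 i$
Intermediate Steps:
$w{\left(z \right)} = 1$
$H{\left(O \right)} = \frac{1}{22 + O}$
$\frac{H{\left(48 \right)}}{\sqrt{\frac{1301 + 1067}{1021 - 2069} + w{\left(4 \right)}}} = \frac{1}{\left(22 + 48\right) \sqrt{\frac{1301 + 1067}{1021 - 2069} + 1}} = \frac{1}{70 \sqrt{\frac{2368}{-1048} + 1}} = \frac{1}{70 \sqrt{2368 \left(- \frac{1}{1048}\right) + 1}} = \frac{1}{70 \sqrt{- \frac{296}{131} + 1}} = \frac{1}{70 \sqrt{- \frac{165}{131}}} = \frac{1}{70 \frac{i \sqrt{21615}}{131}} = \frac{\left(- \frac{1}{165}\right) i \sqrt{21615}}{70} = - \frac{i \sqrt{21615}}{11550}$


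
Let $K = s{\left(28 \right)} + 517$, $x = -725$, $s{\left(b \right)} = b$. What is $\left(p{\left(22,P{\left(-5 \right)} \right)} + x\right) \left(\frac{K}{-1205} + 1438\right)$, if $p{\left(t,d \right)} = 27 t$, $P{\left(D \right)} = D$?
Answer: $- \frac{45384819}{241} \approx -1.8832 \cdot 10^{5}$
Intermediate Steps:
$K = 545$ ($K = 28 + 517 = 545$)
$\left(p{\left(22,P{\left(-5 \right)} \right)} + x\right) \left(\frac{K}{-1205} + 1438\right) = \left(27 \cdot 22 - 725\right) \left(\frac{545}{-1205} + 1438\right) = \left(594 - 725\right) \left(545 \left(- \frac{1}{1205}\right) + 1438\right) = - 131 \left(- \frac{109}{241} + 1438\right) = \left(-131\right) \frac{346449}{241} = - \frac{45384819}{241}$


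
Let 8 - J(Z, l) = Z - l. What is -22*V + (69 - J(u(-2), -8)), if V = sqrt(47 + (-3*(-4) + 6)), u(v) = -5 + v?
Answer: 62 - 22*sqrt(65) ≈ -115.37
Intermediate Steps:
J(Z, l) = 8 + l - Z (J(Z, l) = 8 - (Z - l) = 8 + (l - Z) = 8 + l - Z)
V = sqrt(65) (V = sqrt(47 + (12 + 6)) = sqrt(47 + 18) = sqrt(65) ≈ 8.0623)
-22*V + (69 - J(u(-2), -8)) = -22*sqrt(65) + (69 - (8 - 8 - (-5 - 2))) = -22*sqrt(65) + (69 - (8 - 8 - 1*(-7))) = -22*sqrt(65) + (69 - (8 - 8 + 7)) = -22*sqrt(65) + (69 - 1*7) = -22*sqrt(65) + (69 - 7) = -22*sqrt(65) + 62 = 62 - 22*sqrt(65)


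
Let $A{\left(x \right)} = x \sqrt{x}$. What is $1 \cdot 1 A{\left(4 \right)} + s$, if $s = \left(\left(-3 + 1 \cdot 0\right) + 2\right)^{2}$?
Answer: $9$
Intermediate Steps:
$A{\left(x \right)} = x^{\frac{3}{2}}$
$s = 1$ ($s = \left(\left(-3 + 0\right) + 2\right)^{2} = \left(-3 + 2\right)^{2} = \left(-1\right)^{2} = 1$)
$1 \cdot 1 A{\left(4 \right)} + s = 1 \cdot 1 \cdot 4^{\frac{3}{2}} + 1 = 1 \cdot 8 + 1 = 8 + 1 = 9$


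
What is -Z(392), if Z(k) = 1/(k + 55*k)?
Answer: -1/21952 ≈ -4.5554e-5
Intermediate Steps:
Z(k) = 1/(56*k)
-Z(392) = -1/(56*392) = -1*1/21952 = -1/21952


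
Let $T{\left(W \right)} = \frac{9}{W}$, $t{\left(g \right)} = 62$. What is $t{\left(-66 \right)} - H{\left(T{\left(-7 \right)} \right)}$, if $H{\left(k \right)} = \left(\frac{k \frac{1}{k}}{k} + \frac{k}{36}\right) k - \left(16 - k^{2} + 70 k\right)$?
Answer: $- \frac{2881}{196} \approx -14.699$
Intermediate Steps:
$H{\left(k \right)} = -16 + k^{2} - 70 k + k \left(\frac{1}{k} + \frac{k}{36}\right)$ ($H{\left(k \right)} = \left(1 \frac{1}{k} + k \frac{1}{36}\right) k - \left(16 - k^{2} + 70 k\right) = \left(\frac{1}{k} + \frac{k}{36}\right) k - \left(16 - k^{2} + 70 k\right) = k \left(\frac{1}{k} + \frac{k}{36}\right) - \left(16 - k^{2} + 70 k\right) = -16 + k^{2} - 70 k + k \left(\frac{1}{k} + \frac{k}{36}\right)$)
$t{\left(-66 \right)} - H{\left(T{\left(-7 \right)} \right)} = 62 - \left(-15 - 70 \frac{9}{-7} + \frac{37 \left(\frac{9}{-7}\right)^{2}}{36}\right) = 62 - \left(-15 - 70 \cdot 9 \left(- \frac{1}{7}\right) + \frac{37 \left(9 \left(- \frac{1}{7}\right)\right)^{2}}{36}\right) = 62 - \left(-15 - -90 + \frac{37 \left(- \frac{9}{7}\right)^{2}}{36}\right) = 62 - \left(-15 + 90 + \frac{37}{36} \cdot \frac{81}{49}\right) = 62 - \left(-15 + 90 + \frac{333}{196}\right) = 62 - \frac{15033}{196} = - \frac{2881}{196}$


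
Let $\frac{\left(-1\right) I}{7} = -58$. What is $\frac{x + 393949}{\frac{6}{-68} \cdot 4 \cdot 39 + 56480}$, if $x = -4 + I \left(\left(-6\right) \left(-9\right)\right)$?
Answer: $\frac{7069773}{959926} \approx 7.3649$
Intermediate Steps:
$I = 406$ ($I = \left(-7\right) \left(-58\right) = 406$)
$x = 21920$ ($x = -4 + 406 \left(\left(-6\right) \left(-9\right)\right) = -4 + 406 \cdot 54 = -4 + 21924 = 21920$)
$\frac{x + 393949}{\frac{6}{-68} \cdot 4 \cdot 39 + 56480} = \frac{21920 + 393949}{\frac{6}{-68} \cdot 4 \cdot 39 + 56480} = \frac{415869}{6 \left(- \frac{1}{68}\right) 4 \cdot 39 + 56480} = \frac{415869}{\left(- \frac{3}{34}\right) 4 \cdot 39 + 56480} = \frac{415869}{\left(- \frac{6}{17}\right) 39 + 56480} = \frac{415869}{- \frac{234}{17} + 56480} = \frac{415869}{\frac{959926}{17}} = 415869 \cdot \frac{17}{959926} = \frac{7069773}{959926}$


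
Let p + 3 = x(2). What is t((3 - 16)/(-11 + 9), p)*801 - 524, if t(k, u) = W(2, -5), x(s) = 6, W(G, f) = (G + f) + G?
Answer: -1325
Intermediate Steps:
W(G, f) = f + 2*G
p = 3 (p = -3 + 6 = 3)
t(k, u) = -1 (t(k, u) = -5 + 2*2 = -5 + 4 = -1)
t((3 - 16)/(-11 + 9), p)*801 - 524 = -1*801 - 524 = -801 - 524 = -1325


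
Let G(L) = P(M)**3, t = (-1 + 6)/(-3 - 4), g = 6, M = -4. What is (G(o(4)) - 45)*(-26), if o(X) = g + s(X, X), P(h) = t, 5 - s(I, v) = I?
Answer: 404560/343 ≈ 1179.5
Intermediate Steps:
s(I, v) = 5 - I
t = -5/7 (t = 5/(-7) = 5*(-1/7) = -5/7 ≈ -0.71429)
P(h) = -5/7
o(X) = 11 - X (o(X) = 6 + (5 - X) = 11 - X)
G(L) = -125/343 (G(L) = (-5/7)**3 = -125/343)
(G(o(4)) - 45)*(-26) = (-125/343 - 45)*(-26) = -15560/343*(-26) = 404560/343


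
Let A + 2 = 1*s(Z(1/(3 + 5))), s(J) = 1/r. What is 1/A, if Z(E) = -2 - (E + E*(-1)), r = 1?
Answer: -1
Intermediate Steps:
Z(E) = -2 (Z(E) = -2 - (E - E) = -2 - 1*0 = -2 + 0 = -2)
s(J) = 1 (s(J) = 1/1 = 1)
A = -1 (A = -2 + 1*1 = -2 + 1 = -1)
1/A = 1/(-1) = -1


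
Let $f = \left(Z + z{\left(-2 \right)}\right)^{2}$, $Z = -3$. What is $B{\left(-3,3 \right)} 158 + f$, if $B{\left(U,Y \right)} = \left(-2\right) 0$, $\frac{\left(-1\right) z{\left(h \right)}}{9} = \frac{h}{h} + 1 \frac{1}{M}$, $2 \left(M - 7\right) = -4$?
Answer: $\frac{4761}{25} \approx 190.44$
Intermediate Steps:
$M = 5$ ($M = 7 + \frac{1}{2} \left(-4\right) = 7 - 2 = 5$)
$z{\left(h \right)} = - \frac{54}{5}$ ($z{\left(h \right)} = - 9 \left(\frac{h}{h} + 1 \cdot \frac{1}{5}\right) = - 9 \left(1 + 1 \cdot \frac{1}{5}\right) = - 9 \left(1 + \frac{1}{5}\right) = \left(-9\right) \frac{6}{5} = - \frac{54}{5}$)
$B{\left(U,Y \right)} = 0$
$f = \frac{4761}{25}$ ($f = \left(-3 - \frac{54}{5}\right)^{2} = \left(- \frac{69}{5}\right)^{2} = \frac{4761}{25} \approx 190.44$)
$B{\left(-3,3 \right)} 158 + f = 0 \cdot 158 + \frac{4761}{25} = 0 + \frac{4761}{25} = \frac{4761}{25}$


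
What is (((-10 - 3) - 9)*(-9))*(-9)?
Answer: -1782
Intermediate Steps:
(((-10 - 3) - 9)*(-9))*(-9) = ((-13 - 9)*(-9))*(-9) = -22*(-9)*(-9) = 198*(-9) = -1782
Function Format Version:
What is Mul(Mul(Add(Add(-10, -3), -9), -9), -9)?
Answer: -1782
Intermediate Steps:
Mul(Mul(Add(Add(-10, -3), -9), -9), -9) = Mul(Mul(Add(-13, -9), -9), -9) = Mul(Mul(-22, -9), -9) = Mul(198, -9) = -1782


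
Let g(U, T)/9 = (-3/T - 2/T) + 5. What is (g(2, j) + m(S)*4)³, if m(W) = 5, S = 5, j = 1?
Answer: 8000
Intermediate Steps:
g(U, T) = 45 - 45/T (g(U, T) = 9*((-3/T - 2/T) + 5) = 9*(-5/T + 5) = 9*(5 - 5/T) = 45 - 45/T)
(g(2, j) + m(S)*4)³ = ((45 - 45/1) + 5*4)³ = ((45 - 45*1) + 20)³ = ((45 - 45) + 20)³ = (0 + 20)³ = 20³ = 8000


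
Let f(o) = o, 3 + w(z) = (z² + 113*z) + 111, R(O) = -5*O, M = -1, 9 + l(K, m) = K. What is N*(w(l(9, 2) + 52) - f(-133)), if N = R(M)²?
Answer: 220525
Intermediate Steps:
l(K, m) = -9 + K
w(z) = 108 + z² + 113*z (w(z) = -3 + ((z² + 113*z) + 111) = -3 + (111 + z² + 113*z) = 108 + z² + 113*z)
N = 25 (N = (-5*(-1))² = 5² = 25)
N*(w(l(9, 2) + 52) - f(-133)) = 25*((108 + ((-9 + 9) + 52)² + 113*((-9 + 9) + 52)) - 1*(-133)) = 25*((108 + (0 + 52)² + 113*(0 + 52)) + 133) = 25*((108 + 52² + 113*52) + 133) = 25*((108 + 2704 + 5876) + 133) = 25*(8688 + 133) = 25*8821 = 220525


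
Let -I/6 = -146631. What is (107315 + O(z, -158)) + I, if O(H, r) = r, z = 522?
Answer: 986943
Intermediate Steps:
I = 879786 (I = -6*(-146631) = 879786)
(107315 + O(z, -158)) + I = (107315 - 158) + 879786 = 107157 + 879786 = 986943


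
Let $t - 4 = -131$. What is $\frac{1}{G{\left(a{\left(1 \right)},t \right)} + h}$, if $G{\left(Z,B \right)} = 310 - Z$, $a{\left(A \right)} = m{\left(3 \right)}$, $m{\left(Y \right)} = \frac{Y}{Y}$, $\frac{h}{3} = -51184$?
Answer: $- \frac{1}{153243} \approx -6.5256 \cdot 10^{-6}$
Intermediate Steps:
$h = -153552$ ($h = 3 \left(-51184\right) = -153552$)
$t = -127$ ($t = 4 - 131 = -127$)
$m{\left(Y \right)} = 1$
$a{\left(A \right)} = 1$
$\frac{1}{G{\left(a{\left(1 \right)},t \right)} + h} = \frac{1}{\left(310 - 1\right) - 153552} = \frac{1}{309 - 153552} = \frac{1}{-153243} = - \frac{1}{153243}$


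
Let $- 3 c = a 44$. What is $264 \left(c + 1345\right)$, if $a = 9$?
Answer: $320232$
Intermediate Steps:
$c = -132$ ($c = - \frac{9 \cdot 44}{3} = \left(- \frac{1}{3}\right) 396 = -132$)
$264 \left(c + 1345\right) = 264 \left(-132 + 1345\right) = 264 \cdot 1213 = 320232$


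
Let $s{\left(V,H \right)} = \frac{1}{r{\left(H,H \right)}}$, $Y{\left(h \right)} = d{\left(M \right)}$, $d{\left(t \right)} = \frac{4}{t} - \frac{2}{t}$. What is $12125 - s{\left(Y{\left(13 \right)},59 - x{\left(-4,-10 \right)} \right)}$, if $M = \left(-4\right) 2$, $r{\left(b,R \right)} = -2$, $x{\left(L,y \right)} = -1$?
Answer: $\frac{24251}{2} \approx 12126.0$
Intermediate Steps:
$M = -8$
$d{\left(t \right)} = \frac{2}{t}$
$Y{\left(h \right)} = - \frac{1}{4}$ ($Y{\left(h \right)} = \frac{2}{-8} = 2 \left(- \frac{1}{8}\right) = - \frac{1}{4}$)
$s{\left(V,H \right)} = - \frac{1}{2}$ ($s{\left(V,H \right)} = \frac{1}{-2} = - \frac{1}{2}$)
$12125 - s{\left(Y{\left(13 \right)},59 - x{\left(-4,-10 \right)} \right)} = 12125 - - \frac{1}{2} = 12125 + \frac{1}{2} = \frac{24251}{2}$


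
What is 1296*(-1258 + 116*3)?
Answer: -1179360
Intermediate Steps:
1296*(-1258 + 116*3) = 1296*(-1258 + 348) = 1296*(-910) = -1179360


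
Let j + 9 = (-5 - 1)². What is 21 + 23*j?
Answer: 642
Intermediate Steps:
j = 27 (j = -9 + (-5 - 1)² = -9 + (-6)² = -9 + 36 = 27)
21 + 23*j = 21 + 23*27 = 21 + 621 = 642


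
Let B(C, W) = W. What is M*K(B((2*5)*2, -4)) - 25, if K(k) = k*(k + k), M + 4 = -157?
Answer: -5177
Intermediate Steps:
M = -161 (M = -4 - 157 = -161)
K(k) = 2*k**2 (K(k) = k*(2*k) = 2*k**2)
M*K(B((2*5)*2, -4)) - 25 = -322*(-4)**2 - 25 = -322*16 - 25 = -161*32 - 25 = -5152 - 25 = -5177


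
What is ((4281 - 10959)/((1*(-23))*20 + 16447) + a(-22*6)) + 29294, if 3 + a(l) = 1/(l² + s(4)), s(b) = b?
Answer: 2720328037893/92873812 ≈ 29291.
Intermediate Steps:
a(l) = -3 + 1/(4 + l²) (a(l) = -3 + 1/(l² + 4) = -3 + 1/(4 + l²))
((4281 - 10959)/((1*(-23))*20 + 16447) + a(-22*6)) + 29294 = ((4281 - 10959)/((1*(-23))*20 + 16447) + (-11 - 3*(-22*6)²)/(4 + (-22*6)²)) + 29294 = (-6678/(-23*20 + 16447) + (-11 - 3*(-132)²)/(4 + (-132)²)) + 29294 = (-6678/(-460 + 16447) + (-11 - 3*17424)/(4 + 17424)) + 29294 = (-6678/15987 + (-11 - 52272)/17428) + 29294 = (-6678*1/15987 + (1/17428)*(-52283)) + 29294 = (-2226/5329 - 52283/17428) + 29294 = -317410835/92873812 + 29294 = 2720328037893/92873812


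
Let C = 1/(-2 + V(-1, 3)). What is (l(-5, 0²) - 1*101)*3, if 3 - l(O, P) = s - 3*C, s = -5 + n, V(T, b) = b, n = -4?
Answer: -258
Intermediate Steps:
s = -9 (s = -5 - 4 = -9)
C = 1 (C = 1/(-2 + 3) = 1/1 = 1)
l(O, P) = 15 (l(O, P) = 3 - (-9 - 3*1) = 3 - (-9 - 3) = 3 - 1*(-12) = 3 + 12 = 15)
(l(-5, 0²) - 1*101)*3 = (15 - 1*101)*3 = (15 - 101)*3 = -86*3 = -258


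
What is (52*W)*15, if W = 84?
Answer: 65520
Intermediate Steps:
(52*W)*15 = (52*84)*15 = 4368*15 = 65520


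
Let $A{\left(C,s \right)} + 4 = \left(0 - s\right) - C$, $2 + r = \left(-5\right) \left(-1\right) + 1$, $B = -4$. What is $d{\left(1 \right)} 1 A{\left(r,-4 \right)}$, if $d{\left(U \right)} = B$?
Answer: $16$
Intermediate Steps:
$d{\left(U \right)} = -4$
$r = 4$ ($r = -2 + \left(\left(-5\right) \left(-1\right) + 1\right) = -2 + \left(5 + 1\right) = -2 + 6 = 4$)
$A{\left(C,s \right)} = -4 - C - s$ ($A{\left(C,s \right)} = -4 - \left(C + s\right) = -4 - C - s$)
$d{\left(1 \right)} 1 A{\left(r,-4 \right)} = \left(-4\right) 1 \left(-4 - 4 - -4\right) = - 4 \left(-4 - 4 + 4\right) = \left(-4\right) \left(-4\right) = 16$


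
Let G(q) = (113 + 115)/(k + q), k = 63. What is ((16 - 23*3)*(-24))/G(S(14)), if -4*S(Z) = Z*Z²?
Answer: -66038/19 ≈ -3475.7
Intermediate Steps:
S(Z) = -Z³/4 (S(Z) = -Z*Z²/4 = -Z³/4)
G(q) = 228/(63 + q) (G(q) = (113 + 115)/(63 + q) = 228/(63 + q))
((16 - 23*3)*(-24))/G(S(14)) = ((16 - 23*3)*(-24))/((228/(63 - ¼*14³))) = ((16 - 69)*(-24))/((228/(63 - ¼*2744))) = (-53*(-24))/((228/(63 - 686))) = 1272/((228/(-623))) = 1272/((228*(-1/623))) = 1272/(-228/623) = 1272*(-623/228) = -66038/19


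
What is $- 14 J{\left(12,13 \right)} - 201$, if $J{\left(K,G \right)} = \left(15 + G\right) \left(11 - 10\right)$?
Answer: $-593$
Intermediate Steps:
$J{\left(K,G \right)} = 15 + G$ ($J{\left(K,G \right)} = \left(15 + G\right) 1 = 15 + G$)
$- 14 J{\left(12,13 \right)} - 201 = - 14 \left(15 + 13\right) - 201 = \left(-14\right) 28 - 201 = -392 - 201 = -593$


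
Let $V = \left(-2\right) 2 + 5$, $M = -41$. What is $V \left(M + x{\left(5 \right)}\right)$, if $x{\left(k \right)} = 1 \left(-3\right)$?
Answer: $-44$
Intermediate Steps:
$x{\left(k \right)} = -3$
$V = 1$ ($V = -4 + 5 = 1$)
$V \left(M + x{\left(5 \right)}\right) = 1 \left(-41 - 3\right) = 1 \left(-44\right) = -44$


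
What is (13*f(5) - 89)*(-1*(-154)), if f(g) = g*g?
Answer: 36344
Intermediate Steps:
f(g) = g²
(13*f(5) - 89)*(-1*(-154)) = (13*5² - 89)*(-1*(-154)) = (13*25 - 89)*154 = (325 - 89)*154 = 236*154 = 36344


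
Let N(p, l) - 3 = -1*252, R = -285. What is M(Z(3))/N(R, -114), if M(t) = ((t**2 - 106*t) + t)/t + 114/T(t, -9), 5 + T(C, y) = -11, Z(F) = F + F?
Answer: 283/664 ≈ 0.42620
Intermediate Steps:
Z(F) = 2*F
T(C, y) = -16 (T(C, y) = -5 - 11 = -16)
M(t) = -57/8 + (t**2 - 105*t)/t (M(t) = ((t**2 - 106*t) + t)/t + 114/(-16) = (t**2 - 105*t)/t + 114*(-1/16) = (t**2 - 105*t)/t - 57/8 = -57/8 + (t**2 - 105*t)/t)
N(p, l) = -249 (N(p, l) = 3 - 1*252 = 3 - 252 = -249)
M(Z(3))/N(R, -114) = (-897/8 + 2*3)/(-249) = (-897/8 + 6)*(-1/249) = -849/8*(-1/249) = 283/664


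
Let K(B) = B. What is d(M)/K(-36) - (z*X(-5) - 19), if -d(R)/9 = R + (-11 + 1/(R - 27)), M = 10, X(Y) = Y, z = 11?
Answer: 2507/34 ≈ 73.735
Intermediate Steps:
d(R) = 99 - 9*R - 9/(-27 + R) (d(R) = -9*(R + (-11 + 1/(R - 27))) = -9*(R + (-11 + 1/(-27 + R))) = -9*(-11 + R + 1/(-27 + R)) = 99 - 9*R - 9/(-27 + R))
d(M)/K(-36) - (z*X(-5) - 19) = (9*(-298 - 1*10² + 38*10)/(-27 + 10))/(-36) - (11*(-5) - 19) = (9*(-298 - 1*100 + 380)/(-17))*(-1/36) - (-55 - 19) = (9*(-1/17)*(-298 - 100 + 380))*(-1/36) - 1*(-74) = (9*(-1/17)*(-18))*(-1/36) + 74 = (162/17)*(-1/36) + 74 = -9/34 + 74 = 2507/34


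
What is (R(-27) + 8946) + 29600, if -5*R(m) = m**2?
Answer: 192001/5 ≈ 38400.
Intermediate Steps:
R(m) = -m**2/5
(R(-27) + 8946) + 29600 = (-1/5*(-27)**2 + 8946) + 29600 = (-1/5*729 + 8946) + 29600 = (-729/5 + 8946) + 29600 = 44001/5 + 29600 = 192001/5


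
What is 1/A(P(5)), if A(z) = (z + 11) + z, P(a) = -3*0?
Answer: 1/11 ≈ 0.090909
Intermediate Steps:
P(a) = 0
A(z) = 11 + 2*z (A(z) = (11 + z) + z = 11 + 2*z)
1/A(P(5)) = 1/(11 + 2*0) = 1/(11 + 0) = 1/11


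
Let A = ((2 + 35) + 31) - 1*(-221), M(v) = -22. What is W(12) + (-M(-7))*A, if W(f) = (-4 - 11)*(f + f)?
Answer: 5998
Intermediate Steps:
W(f) = -30*f
A = 289 (A = (37 + 31) + 221 = 68 + 221 = 289)
W(12) + (-M(-7))*A = -30*12 - 1*(-22)*289 = -360 + 22*289 = -360 + 6358 = 5998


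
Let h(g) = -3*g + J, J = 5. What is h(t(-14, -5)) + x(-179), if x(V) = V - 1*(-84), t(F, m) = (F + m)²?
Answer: -1173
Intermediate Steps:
x(V) = 84 + V (x(V) = V + 84 = 84 + V)
h(g) = 5 - 3*g (h(g) = -3*g + 5 = 5 - 3*g)
h(t(-14, -5)) + x(-179) = (5 - 3*(-14 - 5)²) + (84 - 179) = (5 - 3*(-19)²) - 95 = (5 - 3*361) - 95 = (5 - 1083) - 95 = -1078 - 95 = -1173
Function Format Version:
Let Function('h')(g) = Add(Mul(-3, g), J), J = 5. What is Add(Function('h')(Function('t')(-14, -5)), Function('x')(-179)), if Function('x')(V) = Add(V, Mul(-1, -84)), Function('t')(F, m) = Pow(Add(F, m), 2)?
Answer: -1173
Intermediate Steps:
Function('x')(V) = Add(84, V) (Function('x')(V) = Add(V, 84) = Add(84, V))
Function('h')(g) = Add(5, Mul(-3, g)) (Function('h')(g) = Add(Mul(-3, g), 5) = Add(5, Mul(-3, g)))
Add(Function('h')(Function('t')(-14, -5)), Function('x')(-179)) = Add(Add(5, Mul(-3, Pow(Add(-14, -5), 2))), Add(84, -179)) = Add(Add(5, Mul(-3, Pow(-19, 2))), -95) = Add(Add(5, Mul(-3, 361)), -95) = Add(Add(5, -1083), -95) = Add(-1078, -95) = -1173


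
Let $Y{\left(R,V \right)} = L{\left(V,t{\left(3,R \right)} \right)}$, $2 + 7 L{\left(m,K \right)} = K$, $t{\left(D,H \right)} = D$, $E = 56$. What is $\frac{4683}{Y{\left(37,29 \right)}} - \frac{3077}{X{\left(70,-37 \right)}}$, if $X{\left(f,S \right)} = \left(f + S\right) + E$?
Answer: $\frac{2914432}{89} \approx 32746.0$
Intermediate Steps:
$X{\left(f,S \right)} = 56 + S + f$ ($X{\left(f,S \right)} = \left(f + S\right) + 56 = \left(S + f\right) + 56 = 56 + S + f$)
$L{\left(m,K \right)} = - \frac{2}{7} + \frac{K}{7}$
$Y{\left(R,V \right)} = \frac{1}{7}$ ($Y{\left(R,V \right)} = - \frac{2}{7} + \frac{1}{7} \cdot 3 = - \frac{2}{7} + \frac{3}{7} = \frac{1}{7}$)
$\frac{4683}{Y{\left(37,29 \right)}} - \frac{3077}{X{\left(70,-37 \right)}} = 4683 \frac{1}{\frac{1}{7}} - \frac{3077}{56 - 37 + 70} = 4683 \cdot 7 - \frac{3077}{89} = 32781 - \frac{3077}{89} = \frac{2914432}{89}$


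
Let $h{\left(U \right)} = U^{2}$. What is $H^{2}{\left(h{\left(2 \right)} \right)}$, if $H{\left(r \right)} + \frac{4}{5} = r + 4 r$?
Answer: $\frac{9216}{25} \approx 368.64$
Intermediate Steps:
$H{\left(r \right)} = - \frac{4}{5} + 5 r$ ($H{\left(r \right)} = - \frac{4}{5} + \left(r + 4 r\right) = - \frac{4}{5} + 5 r$)
$H^{2}{\left(h{\left(2 \right)} \right)} = \left(- \frac{4}{5} + 5 \cdot 2^{2}\right)^{2} = \left(- \frac{4}{5} + 5 \cdot 4\right)^{2} = \left(- \frac{4}{5} + 20\right)^{2} = \left(\frac{96}{5}\right)^{2} = \frac{9216}{25}$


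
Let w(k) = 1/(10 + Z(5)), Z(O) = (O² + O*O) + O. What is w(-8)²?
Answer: 1/4225 ≈ 0.00023669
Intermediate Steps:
Z(O) = O + 2*O² (Z(O) = (O² + O²) + O = 2*O² + O = O + 2*O²)
w(k) = 1/65 (w(k) = 1/(10 + 5*(1 + 2*5)) = 1/(10 + 5*(1 + 10)) = 1/(10 + 5*11) = 1/(10 + 55) = 1/65)
w(-8)² = (1/65)² = 1/4225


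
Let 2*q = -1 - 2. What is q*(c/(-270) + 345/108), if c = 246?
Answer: -137/40 ≈ -3.4250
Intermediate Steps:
q = -3/2 (q = (-1 - 2)/2 = (½)*(-3) = -3/2 ≈ -1.5000)
q*(c/(-270) + 345/108) = -3*(246/(-270) + 345/108)/2 = -3*(246*(-1/270) + 345*(1/108))/2 = -3*(-41/45 + 115/36)/2 = -3/2*137/60 = -137/40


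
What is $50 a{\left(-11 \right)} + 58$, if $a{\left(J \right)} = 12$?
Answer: $658$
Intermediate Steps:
$50 a{\left(-11 \right)} + 58 = 50 \cdot 12 + 58 = 600 + 58 = 658$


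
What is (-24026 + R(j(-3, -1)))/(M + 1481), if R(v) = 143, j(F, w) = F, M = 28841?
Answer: -23883/30322 ≈ -0.78765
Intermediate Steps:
(-24026 + R(j(-3, -1)))/(M + 1481) = (-24026 + 143)/(28841 + 1481) = -23883/30322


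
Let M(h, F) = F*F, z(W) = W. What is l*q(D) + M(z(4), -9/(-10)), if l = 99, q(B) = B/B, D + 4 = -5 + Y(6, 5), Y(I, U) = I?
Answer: 9981/100 ≈ 99.810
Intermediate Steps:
M(h, F) = F²
D = -3 (D = -4 + (-5 + 6) = -4 + 1 = -3)
q(B) = 1
l*q(D) + M(z(4), -9/(-10)) = 99*1 + (-9/(-10))² = 99 + (-9*(-⅒))² = 99 + (9/10)² = 99 + 81/100 = 9981/100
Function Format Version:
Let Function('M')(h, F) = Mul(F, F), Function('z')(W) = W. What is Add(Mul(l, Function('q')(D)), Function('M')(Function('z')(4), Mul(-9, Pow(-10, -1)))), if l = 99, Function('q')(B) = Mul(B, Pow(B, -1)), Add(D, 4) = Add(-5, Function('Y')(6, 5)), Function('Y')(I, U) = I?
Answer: Rational(9981, 100) ≈ 99.810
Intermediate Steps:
Function('M')(h, F) = Pow(F, 2)
D = -3 (D = Add(-4, Add(-5, 6)) = Add(-4, 1) = -3)
Function('q')(B) = 1
Add(Mul(l, Function('q')(D)), Function('M')(Function('z')(4), Mul(-9, Pow(-10, -1)))) = Add(Mul(99, 1), Pow(Mul(-9, Pow(-10, -1)), 2)) = Add(99, Pow(Mul(-9, Rational(-1, 10)), 2)) = Add(99, Pow(Rational(9, 10), 2)) = Add(99, Rational(81, 100)) = Rational(9981, 100)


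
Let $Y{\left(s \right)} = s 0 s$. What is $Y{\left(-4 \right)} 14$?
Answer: $0$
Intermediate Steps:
$Y{\left(s \right)} = 0$ ($Y{\left(s \right)} = 0 s = 0$)
$Y{\left(-4 \right)} 14 = 0 \cdot 14 = 0$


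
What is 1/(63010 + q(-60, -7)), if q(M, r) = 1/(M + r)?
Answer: 67/4221669 ≈ 1.5870e-5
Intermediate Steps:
1/(63010 + q(-60, -7)) = 1/(63010 + 1/(-60 - 7)) = 1/(63010 + 1/(-67)) = 1/(63010 - 1/67) = 1/(4221669/67) = 67/4221669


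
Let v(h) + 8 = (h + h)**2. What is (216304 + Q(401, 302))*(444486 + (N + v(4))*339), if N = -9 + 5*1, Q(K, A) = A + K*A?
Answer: 156059594712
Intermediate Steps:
Q(K, A) = A + A*K
N = -4 (N = -9 + 5 = -4)
v(h) = -8 + 4*h**2 (v(h) = -8 + (h + h)**2 = -8 + (2*h)**2 = -8 + 4*h**2)
(216304 + Q(401, 302))*(444486 + (N + v(4))*339) = (216304 + 302*(1 + 401))*(444486 + (-4 + (-8 + 4*4**2))*339) = (216304 + 302*402)*(444486 + (-4 + (-8 + 4*16))*339) = (216304 + 121404)*(444486 + (-4 + (-8 + 64))*339) = 337708*(444486 + (-4 + 56)*339) = 337708*(444486 + 52*339) = 337708*(444486 + 17628) = 337708*462114 = 156059594712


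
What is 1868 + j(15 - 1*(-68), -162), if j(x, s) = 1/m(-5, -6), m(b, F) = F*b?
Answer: 56041/30 ≈ 1868.0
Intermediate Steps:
j(x, s) = 1/30 (j(x, s) = 1/(-6*(-5)) = 1/30)
1868 + j(15 - 1*(-68), -162) = 1868 + 1/30 = 56041/30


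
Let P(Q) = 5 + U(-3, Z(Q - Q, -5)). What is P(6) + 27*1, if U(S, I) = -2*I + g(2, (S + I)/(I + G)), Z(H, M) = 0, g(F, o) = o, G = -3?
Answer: 33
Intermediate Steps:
U(S, I) = -2*I + (I + S)/(-3 + I) (U(S, I) = -2*I + (S + I)/(I - 3) = -2*I + (I + S)/(-3 + I))
P(Q) = 6 (P(Q) = 5 + (0 - 3 - 2*0*(-3 + 0))/(-3 + 0) = 5 + (0 - 3 - 2*0*(-3))/(-3) = 5 - (0 - 3 + 0)/3 = 5 - 1/3*(-3) = 5 + 1 = 6)
P(6) + 27*1 = 6 + 27*1 = 6 + 27 = 33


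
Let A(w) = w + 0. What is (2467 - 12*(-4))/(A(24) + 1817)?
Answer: 2515/1841 ≈ 1.3661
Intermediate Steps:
A(w) = w
(2467 - 12*(-4))/(A(24) + 1817) = (2467 - 12*(-4))/(24 + 1817) = (2467 + 48)/1841 = 2515*(1/1841) = 2515/1841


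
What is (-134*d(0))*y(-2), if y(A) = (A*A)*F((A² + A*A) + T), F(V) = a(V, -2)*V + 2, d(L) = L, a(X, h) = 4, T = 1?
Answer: 0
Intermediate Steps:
F(V) = 2 + 4*V (F(V) = 4*V + 2 = 2 + 4*V)
y(A) = A²*(6 + 8*A²) (y(A) = (A*A)*(2 + 4*((A² + A*A) + 1)) = A²*(2 + 4*((A² + A²) + 1)) = A²*(2 + 4*(2*A² + 1)) = A²*(2 + 4*(1 + 2*A²)) = A²*(2 + (4 + 8*A²)) = A²*(6 + 8*A²))
(-134*d(0))*y(-2) = (-134*0)*((-2)²*(6 + 8*(-2)²)) = 0*(4*(6 + 8*4)) = 0*(4*(6 + 32)) = 0*(4*38) = 0*152 = 0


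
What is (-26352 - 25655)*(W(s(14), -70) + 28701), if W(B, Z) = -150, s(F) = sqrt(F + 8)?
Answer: -1484851857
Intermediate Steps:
s(F) = sqrt(8 + F)
(-26352 - 25655)*(W(s(14), -70) + 28701) = (-26352 - 25655)*(-150 + 28701) = -52007*28551 = -1484851857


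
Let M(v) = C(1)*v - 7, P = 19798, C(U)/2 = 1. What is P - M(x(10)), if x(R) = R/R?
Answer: 19803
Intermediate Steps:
x(R) = 1
C(U) = 2 (C(U) = 2*1 = 2)
M(v) = -7 + 2*v (M(v) = 2*v - 7 = -7 + 2*v)
P - M(x(10)) = 19798 - (-7 + 2*1) = 19798 - (-7 + 2) = 19798 - 1*(-5) = 19798 + 5 = 19803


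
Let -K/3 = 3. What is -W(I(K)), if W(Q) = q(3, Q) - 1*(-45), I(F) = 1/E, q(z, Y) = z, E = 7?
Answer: -48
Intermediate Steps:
K = -9 (K = -3*3 = -9)
I(F) = 1/7
W(Q) = 48 (W(Q) = 3 - 1*(-45) = 3 + 45 = 48)
-W(I(K)) = -1*48 = -48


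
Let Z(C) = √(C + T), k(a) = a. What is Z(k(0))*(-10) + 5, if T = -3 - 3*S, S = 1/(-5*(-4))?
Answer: 5 - 3*I*√35 ≈ 5.0 - 17.748*I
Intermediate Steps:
S = 1/20 ≈ 0.050000
T = -63/20 (T = -3 - 3*1/20 = -3 - 3/20 = -63/20 ≈ -3.1500)
Z(C) = √(-63/20 + C) (Z(C) = √(C - 63/20) = √(-63/20 + C))
Z(k(0))*(-10) + 5 = (√(-315 + 100*0)/10)*(-10) + 5 = (√(-315 + 0)/10)*(-10) + 5 = (√(-315)/10)*(-10) + 5 = ((3*I*√35)/10)*(-10) + 5 = (3*I*√35/10)*(-10) + 5 = -3*I*√35 + 5 = 5 - 3*I*√35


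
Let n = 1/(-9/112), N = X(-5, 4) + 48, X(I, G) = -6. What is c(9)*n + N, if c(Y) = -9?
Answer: 154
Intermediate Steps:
N = 42 (N = -6 + 48 = 42)
n = -112/9 (n = 1/(-9*1/112) = 1/(-9/112) = -112/9 ≈ -12.444)
c(9)*n + N = -9*(-112/9) + 42 = 112 + 42 = 154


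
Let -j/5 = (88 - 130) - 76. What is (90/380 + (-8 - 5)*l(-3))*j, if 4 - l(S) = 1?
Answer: -434535/19 ≈ -22870.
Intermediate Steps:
l(S) = 3 (l(S) = 4 - 1*1 = 4 - 1 = 3)
j = 590 (j = -5*((88 - 130) - 76) = -5*(-42 - 76) = -5*(-118) = 590)
(90/380 + (-8 - 5)*l(-3))*j = (90/380 + (-8 - 5)*3)*590 = (90*(1/380) - 13*3)*590 = (9/38 - 39)*590 = -1473/38*590 = -434535/19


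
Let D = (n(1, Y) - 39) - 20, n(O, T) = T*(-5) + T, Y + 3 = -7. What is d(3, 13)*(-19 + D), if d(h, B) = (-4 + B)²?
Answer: -3078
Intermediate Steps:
Y = -10 (Y = -3 - 7 = -10)
n(O, T) = -4*T (n(O, T) = -5*T + T = -4*T)
D = -19 (D = (-4*(-10) - 39) - 20 = (40 - 39) - 20 = 1 - 20 = -19)
d(3, 13)*(-19 + D) = (-4 + 13)²*(-19 - 19) = 9²*(-38) = 81*(-38) = -3078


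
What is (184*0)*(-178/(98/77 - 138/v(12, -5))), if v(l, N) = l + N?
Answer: 0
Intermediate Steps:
v(l, N) = N + l
(184*0)*(-178/(98/77 - 138/v(12, -5))) = (184*0)*(-178/(98/77 - 138/(-5 + 12))) = 0*(-178/(98*(1/77) - 138/7)) = 0*(-178/(14/11 - 138*⅐)) = 0*(-178/(14/11 - 138/7)) = 0*(-178/(-1420/77)) = 0*(-178*(-77/1420)) = 0*(6853/710) = 0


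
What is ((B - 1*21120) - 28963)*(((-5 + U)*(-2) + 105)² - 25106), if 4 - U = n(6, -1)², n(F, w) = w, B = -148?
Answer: 664304975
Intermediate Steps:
U = 3 (U = 4 - 1*(-1)² = 4 - 1*1 = 4 - 1 = 3)
((B - 1*21120) - 28963)*(((-5 + U)*(-2) + 105)² - 25106) = ((-148 - 1*21120) - 28963)*(((-5 + 3)*(-2) + 105)² - 25106) = ((-148 - 21120) - 28963)*((-2*(-2) + 105)² - 25106) = (-21268 - 28963)*((4 + 105)² - 25106) = -50231*(109² - 25106) = -50231*(11881 - 25106) = -50231*(-13225) = 664304975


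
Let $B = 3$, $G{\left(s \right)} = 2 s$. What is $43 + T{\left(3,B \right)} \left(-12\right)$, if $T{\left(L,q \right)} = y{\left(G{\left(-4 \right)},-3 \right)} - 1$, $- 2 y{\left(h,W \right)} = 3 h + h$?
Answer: $-137$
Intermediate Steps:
$y{\left(h,W \right)} = - 2 h$ ($y{\left(h,W \right)} = - \frac{3 h + h}{2} = - \frac{4 h}{2} = - 2 h$)
$T{\left(L,q \right)} = 15$ ($T{\left(L,q \right)} = - 2 \cdot 2 \left(-4\right) - 1 = \left(-2\right) \left(-8\right) - 1 = 16 - 1 = 15$)
$43 + T{\left(3,B \right)} \left(-12\right) = 43 + 15 \left(-12\right) = 43 - 180 = -137$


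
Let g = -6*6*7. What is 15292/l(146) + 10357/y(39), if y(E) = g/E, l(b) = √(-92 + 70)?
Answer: -134641/84 - 7646*I*√22/11 ≈ -1602.9 - 3260.3*I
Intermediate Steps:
g = -252 (g = -36*7 = -252)
l(b) = I*√22 (l(b) = √(-22) = I*√22)
y(E) = -252/E
15292/l(146) + 10357/y(39) = 15292/((I*√22)) + 10357/((-252/39)) = 15292*(-I*√22/22) + 10357/((-252*1/39)) = -7646*I*√22/11 + 10357/(-84/13) = -7646*I*√22/11 + 10357*(-13/84) = -7646*I*√22/11 - 134641/84 = -134641/84 - 7646*I*√22/11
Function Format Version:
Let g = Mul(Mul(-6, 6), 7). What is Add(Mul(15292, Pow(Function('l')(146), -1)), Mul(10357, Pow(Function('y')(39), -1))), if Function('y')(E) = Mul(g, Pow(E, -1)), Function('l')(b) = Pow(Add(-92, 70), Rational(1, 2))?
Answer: Add(Rational(-134641, 84), Mul(Rational(-7646, 11), I, Pow(22, Rational(1, 2)))) ≈ Add(-1602.9, Mul(-3260.3, I))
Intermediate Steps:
g = -252 (g = Mul(-36, 7) = -252)
Function('l')(b) = Mul(I, Pow(22, Rational(1, 2))) (Function('l')(b) = Pow(-22, Rational(1, 2)) = Mul(I, Pow(22, Rational(1, 2))))
Function('y')(E) = Mul(-252, Pow(E, -1))
Add(Mul(15292, Pow(Function('l')(146), -1)), Mul(10357, Pow(Function('y')(39), -1))) = Add(Mul(15292, Pow(Mul(I, Pow(22, Rational(1, 2))), -1)), Mul(10357, Pow(Mul(-252, Pow(39, -1)), -1))) = Add(Mul(15292, Mul(Rational(-1, 22), I, Pow(22, Rational(1, 2)))), Mul(10357, Pow(Mul(-252, Rational(1, 39)), -1))) = Add(Mul(Rational(-7646, 11), I, Pow(22, Rational(1, 2))), Mul(10357, Pow(Rational(-84, 13), -1))) = Add(Mul(Rational(-7646, 11), I, Pow(22, Rational(1, 2))), Mul(10357, Rational(-13, 84))) = Add(Mul(Rational(-7646, 11), I, Pow(22, Rational(1, 2))), Rational(-134641, 84)) = Add(Rational(-134641, 84), Mul(Rational(-7646, 11), I, Pow(22, Rational(1, 2))))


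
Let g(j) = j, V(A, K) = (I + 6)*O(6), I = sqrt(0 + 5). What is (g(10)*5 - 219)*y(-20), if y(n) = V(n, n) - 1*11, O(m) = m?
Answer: -4225 - 1014*sqrt(5) ≈ -6492.4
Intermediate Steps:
I = sqrt(5) ≈ 2.2361
V(A, K) = 36 + 6*sqrt(5) (V(A, K) = (sqrt(5) + 6)*6 = (6 + sqrt(5))*6 = 36 + 6*sqrt(5))
y(n) = 25 + 6*sqrt(5) (y(n) = (36 + 6*sqrt(5)) - 1*11 = (36 + 6*sqrt(5)) - 11 = 25 + 6*sqrt(5))
(g(10)*5 - 219)*y(-20) = (10*5 - 219)*(25 + 6*sqrt(5)) = (50 - 219)*(25 + 6*sqrt(5)) = -169*(25 + 6*sqrt(5)) = -4225 - 1014*sqrt(5)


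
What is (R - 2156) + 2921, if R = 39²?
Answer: 2286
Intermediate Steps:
R = 1521
(R - 2156) + 2921 = (1521 - 2156) + 2921 = -635 + 2921 = 2286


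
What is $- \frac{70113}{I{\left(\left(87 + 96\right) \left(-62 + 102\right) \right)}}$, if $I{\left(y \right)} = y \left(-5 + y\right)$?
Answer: $- \frac{23371}{17848600} \approx -0.0013094$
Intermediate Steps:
$- \frac{70113}{I{\left(\left(87 + 96\right) \left(-62 + 102\right) \right)}} = - \frac{70113}{\left(87 + 96\right) \left(-62 + 102\right) \left(-5 + \left(87 + 96\right) \left(-62 + 102\right)\right)} = - \frac{70113}{183 \cdot 40 \left(-5 + 183 \cdot 40\right)} = - \frac{70113}{7320 \left(-5 + 7320\right)} = - \frac{70113}{7320 \cdot 7315} = - \frac{70113}{53545800} = \left(-70113\right) \frac{1}{53545800} = - \frac{23371}{17848600}$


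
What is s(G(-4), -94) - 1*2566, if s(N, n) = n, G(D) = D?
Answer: -2660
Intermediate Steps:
s(G(-4), -94) - 1*2566 = -94 - 1*2566 = -94 - 2566 = -2660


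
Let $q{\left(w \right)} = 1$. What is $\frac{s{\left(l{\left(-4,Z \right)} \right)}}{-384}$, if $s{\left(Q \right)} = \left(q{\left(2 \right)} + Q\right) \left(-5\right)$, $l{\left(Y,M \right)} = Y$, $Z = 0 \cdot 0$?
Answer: $- \frac{5}{128} \approx -0.039063$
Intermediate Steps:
$Z = 0$
$s{\left(Q \right)} = -5 - 5 Q$ ($s{\left(Q \right)} = \left(1 + Q\right) \left(-5\right) = -5 - 5 Q$)
$\frac{s{\left(l{\left(-4,Z \right)} \right)}}{-384} = \frac{-5 - -20}{-384} = \left(-5 + 20\right) \left(- \frac{1}{384}\right) = 15 \left(- \frac{1}{384}\right) = - \frac{5}{128}$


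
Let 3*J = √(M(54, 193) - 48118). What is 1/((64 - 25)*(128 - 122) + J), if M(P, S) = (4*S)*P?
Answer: 1053/249617 - 3*I*√6430/499234 ≈ 0.0042185 - 0.00048186*I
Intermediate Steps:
M(P, S) = 4*P*S
J = I*√6430/3 (J = √(4*54*193 - 48118)/3 = √(41688 - 48118)/3 = √(-6430)/3 = (I*√6430)/3 = I*√6430/3 ≈ 26.729*I)
1/((64 - 25)*(128 - 122) + J) = 1/((64 - 25)*(128 - 122) + I*√6430/3) = 1/(39*6 + I*√6430/3) = 1/(234 + I*√6430/3)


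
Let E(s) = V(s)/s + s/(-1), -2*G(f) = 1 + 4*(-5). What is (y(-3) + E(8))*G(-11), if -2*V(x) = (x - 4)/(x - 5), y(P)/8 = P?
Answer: -7315/24 ≈ -304.79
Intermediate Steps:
y(P) = 8*P
G(f) = 19/2 (G(f) = -(1 + 4*(-5))/2 = -(1 - 20)/2 = -1/2*(-19) = 19/2)
V(x) = -(-4 + x)/(2*(-5 + x)) (V(x) = -(x - 4)/(2*(x - 5)) = -(-4 + x)/(2*(-5 + x)))
E(s) = -s + (4 - s)/(2*s*(-5 + s)) (E(s) = ((4 - s)/(2*(-5 + s)))/s + s/(-1) = (4 - s)/(2*s*(-5 + s)) + s*(-1) = (4 - s)/(2*s*(-5 + s)) - s = -s + (4 - s)/(2*s*(-5 + s)))
(y(-3) + E(8))*G(-11) = (8*(-3) + (1/2)*(4 - 1*8 + 2*8**2*(5 - 1*8))/(8*(-5 + 8)))*(19/2) = (-24 + (1/2)*(1/8)*(4 - 8 + 2*64*(5 - 8))/3)*(19/2) = (-24 + (1/2)*(1/8)*(1/3)*(4 - 8 + 2*64*(-3)))*(19/2) = (-24 + (1/2)*(1/8)*(1/3)*(4 - 8 - 384))*(19/2) = (-24 + (1/2)*(1/8)*(1/3)*(-388))*(19/2) = (-24 - 97/12)*(19/2) = -385/12*19/2 = -7315/24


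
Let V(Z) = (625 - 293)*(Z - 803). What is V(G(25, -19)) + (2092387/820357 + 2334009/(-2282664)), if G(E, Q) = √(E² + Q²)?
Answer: -166408215253324951/624199797016 + 332*√986 ≈ -2.5617e+5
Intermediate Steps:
V(Z) = -266596 + 332*Z (V(Z) = 332*(-803 + Z) = -266596 + 332*Z)
V(G(25, -19)) + (2092387/820357 + 2334009/(-2282664)) = (-266596 + 332*√(25² + (-19)²)) + (2092387/820357 + 2334009/(-2282664)) = (-266596 + 332*√(625 + 361)) + (2092387*(1/820357) + 2334009*(-1/2282664)) = (-266596 + 332*√986) + (2092387/820357 - 778003/760888) = (-266596 + 332*√986) + 953831952585/624199797016 = -166408215253324951/624199797016 + 332*√986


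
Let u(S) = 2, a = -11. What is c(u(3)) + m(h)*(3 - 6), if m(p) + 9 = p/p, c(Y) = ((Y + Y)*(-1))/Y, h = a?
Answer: 22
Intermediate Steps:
h = -11
c(Y) = -2 (c(Y) = ((2*Y)*(-1))/Y = (-2*Y)/Y = -2)
m(p) = -8 (m(p) = -9 + p/p = -9 + 1 = -8)
c(u(3)) + m(h)*(3 - 6) = -2 - 8*(3 - 6) = -2 - 8*(-3) = -2 + 24 = 22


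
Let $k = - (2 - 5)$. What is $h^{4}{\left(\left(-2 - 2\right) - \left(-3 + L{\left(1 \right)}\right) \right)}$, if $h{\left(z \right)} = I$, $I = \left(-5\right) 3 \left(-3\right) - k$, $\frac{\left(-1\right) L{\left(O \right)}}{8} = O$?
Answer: $3111696$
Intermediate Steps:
$L{\left(O \right)} = - 8 O$
$k = 3$ ($k = - (2 - 5) = \left(-1\right) \left(-3\right) = 3$)
$I = 42$ ($I = \left(-5\right) 3 \left(-3\right) - 3 = \left(-15\right) \left(-3\right) - 3 = 45 - 3 = 42$)
$h{\left(z \right)} = 42$
$h^{4}{\left(\left(-2 - 2\right) - \left(-3 + L{\left(1 \right)}\right) \right)} = 42^{4} = 3111696$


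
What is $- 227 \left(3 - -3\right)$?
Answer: $-1362$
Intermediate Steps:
$- 227 \left(3 - -3\right) = - 227 \left(3 + \left(-2 + 5\right)\right) = - 227 \left(3 + 3\right) = \left(-227\right) 6 = -1362$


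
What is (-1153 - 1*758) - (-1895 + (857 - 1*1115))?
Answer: 242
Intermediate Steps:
(-1153 - 1*758) - (-1895 + (857 - 1*1115)) = (-1153 - 758) - (-1895 + (857 - 1115)) = -1911 - (-1895 - 258) = -1911 - 1*(-2153) = -1911 + 2153 = 242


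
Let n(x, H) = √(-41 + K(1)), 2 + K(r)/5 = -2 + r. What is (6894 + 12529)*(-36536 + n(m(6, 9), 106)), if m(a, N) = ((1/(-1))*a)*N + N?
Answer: -709638728 + 38846*I*√14 ≈ -7.0964e+8 + 1.4535e+5*I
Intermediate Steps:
K(r) = -20 + 5*r (K(r) = -10 + 5*(-2 + r) = -10 + (-10 + 5*r) = -20 + 5*r)
m(a, N) = N - N*a (m(a, N) = ((1*(-1))*a)*N + N = (-a)*N + N = -N*a + N = N - N*a)
n(x, H) = 2*I*√14 (n(x, H) = √(-41 + (-20 + 5*1)) = √(-41 + (-20 + 5)) = √(-41 - 15) = √(-56) = 2*I*√14)
(6894 + 12529)*(-36536 + n(m(6, 9), 106)) = (6894 + 12529)*(-36536 + 2*I*√14) = 19423*(-36536 + 2*I*√14) = -709638728 + 38846*I*√14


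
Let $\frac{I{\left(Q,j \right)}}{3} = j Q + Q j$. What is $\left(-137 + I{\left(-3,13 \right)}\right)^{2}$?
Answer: $137641$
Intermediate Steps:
$I{\left(Q,j \right)} = 6 Q j$ ($I{\left(Q,j \right)} = 3 \left(j Q + Q j\right) = 3 \left(Q j + Q j\right) = 3 \cdot 2 Q j = 6 Q j$)
$\left(-137 + I{\left(-3,13 \right)}\right)^{2} = \left(-137 + 6 \left(-3\right) 13\right)^{2} = \left(-137 - 234\right)^{2} = \left(-371\right)^{2} = 137641$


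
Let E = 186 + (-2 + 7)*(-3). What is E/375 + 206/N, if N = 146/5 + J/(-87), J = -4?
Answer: 5963202/795125 ≈ 7.4997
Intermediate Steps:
E = 171 (E = 186 + 5*(-3) = 186 - 15 = 171)
N = 12722/435 (N = 146/5 - 4/(-87) = 146*(⅕) - 4*(-1/87) = 146/5 + 4/87 = 12722/435 ≈ 29.246)
E/375 + 206/N = 171/375 + 206/(12722/435) = 171*(1/375) + 206*(435/12722) = 57/125 + 44805/6361 = 5963202/795125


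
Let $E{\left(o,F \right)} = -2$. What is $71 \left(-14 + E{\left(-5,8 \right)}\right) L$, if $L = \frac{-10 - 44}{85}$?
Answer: $\frac{61344}{85} \approx 721.69$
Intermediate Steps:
$L = - \frac{54}{85}$ ($L = \left(-54\right) \frac{1}{85} = - \frac{54}{85} \approx -0.63529$)
$71 \left(-14 + E{\left(-5,8 \right)}\right) L = 71 \left(-14 - 2\right) \left(- \frac{54}{85}\right) = 71 \left(-16\right) \left(- \frac{54}{85}\right) = \left(-1136\right) \left(- \frac{54}{85}\right) = \frac{61344}{85}$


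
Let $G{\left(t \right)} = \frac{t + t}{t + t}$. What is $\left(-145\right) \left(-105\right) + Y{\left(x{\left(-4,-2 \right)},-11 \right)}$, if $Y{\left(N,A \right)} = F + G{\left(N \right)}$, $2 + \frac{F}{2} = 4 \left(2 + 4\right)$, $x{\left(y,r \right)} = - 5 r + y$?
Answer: $15270$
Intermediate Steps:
$G{\left(t \right)} = 1$ ($G{\left(t \right)} = \frac{2 t}{2 t} = 2 t \frac{1}{2 t} = 1$)
$x{\left(y,r \right)} = y - 5 r$
$F = 44$ ($F = -4 + 2 \cdot 4 \left(2 + 4\right) = -4 + 2 \cdot 4 \cdot 6 = -4 + 2 \cdot 24 = -4 + 48 = 44$)
$Y{\left(N,A \right)} = 45$ ($Y{\left(N,A \right)} = 44 + 1 = 45$)
$\left(-145\right) \left(-105\right) + Y{\left(x{\left(-4,-2 \right)},-11 \right)} = \left(-145\right) \left(-105\right) + 45 = 15225 + 45 = 15270$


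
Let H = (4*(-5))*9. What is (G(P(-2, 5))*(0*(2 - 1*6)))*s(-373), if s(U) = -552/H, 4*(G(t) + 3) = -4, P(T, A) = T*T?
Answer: 0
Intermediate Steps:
H = -180 (H = -20*9 = -180)
P(T, A) = T²
G(t) = -4 (G(t) = -3 + (¼)*(-4) = -3 - 1 = -4)
s(U) = 46/15 (s(U) = -552/(-180) = -552*(-1/180) = 46/15)
(G(P(-2, 5))*(0*(2 - 1*6)))*s(-373) = -0*(2 - 1*6)*(46/15) = -0*(2 - 6)*(46/15) = -0*(-4)*(46/15) = -4*0*(46/15) = 0*(46/15) = 0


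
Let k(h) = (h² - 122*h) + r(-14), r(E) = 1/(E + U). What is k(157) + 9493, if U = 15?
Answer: 14989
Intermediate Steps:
r(E) = 1/(15 + E) (r(E) = 1/(E + 15) = 1/(15 + E))
k(h) = 1 + h² - 122*h (k(h) = (h² - 122*h) + 1/(15 - 14) = (h² - 122*h) + 1/1 = (h² - 122*h) + 1 = 1 + h² - 122*h)
k(157) + 9493 = (1 + 157² - 122*157) + 9493 = (1 + 24649 - 19154) + 9493 = 5496 + 9493 = 14989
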